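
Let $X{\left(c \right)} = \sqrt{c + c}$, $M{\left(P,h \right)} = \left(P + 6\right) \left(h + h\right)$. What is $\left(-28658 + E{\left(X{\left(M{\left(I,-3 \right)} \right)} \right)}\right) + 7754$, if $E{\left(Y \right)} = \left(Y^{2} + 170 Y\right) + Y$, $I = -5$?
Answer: $-20916 + 342 i \sqrt{3} \approx -20916.0 + 592.36 i$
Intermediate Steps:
$M{\left(P,h \right)} = 2 h \left(6 + P\right)$ ($M{\left(P,h \right)} = \left(6 + P\right) 2 h = 2 h \left(6 + P\right)$)
$X{\left(c \right)} = \sqrt{2} \sqrt{c}$ ($X{\left(c \right)} = \sqrt{2 c} = \sqrt{2} \sqrt{c}$)
$E{\left(Y \right)} = Y^{2} + 171 Y$
$\left(-28658 + E{\left(X{\left(M{\left(I,-3 \right)} \right)} \right)}\right) + 7754 = \left(-28658 + \sqrt{2} \sqrt{2 \left(-3\right) \left(6 - 5\right)} \left(171 + \sqrt{2} \sqrt{2 \left(-3\right) \left(6 - 5\right)}\right)\right) + 7754 = \left(-28658 + \sqrt{2} \sqrt{2 \left(-3\right) 1} \left(171 + \sqrt{2} \sqrt{2 \left(-3\right) 1}\right)\right) + 7754 = \left(-28658 + \sqrt{2} \sqrt{-6} \left(171 + \sqrt{2} \sqrt{-6}\right)\right) + 7754 = \left(-28658 + \sqrt{2} i \sqrt{6} \left(171 + \sqrt{2} i \sqrt{6}\right)\right) + 7754 = \left(-28658 + 2 i \sqrt{3} \left(171 + 2 i \sqrt{3}\right)\right) + 7754 = -20904 + 2 i \sqrt{3} \left(171 + 2 i \sqrt{3}\right)$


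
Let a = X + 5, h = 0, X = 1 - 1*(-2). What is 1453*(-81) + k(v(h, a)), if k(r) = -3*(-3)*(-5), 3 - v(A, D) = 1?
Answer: -117738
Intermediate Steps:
X = 3 (X = 1 + 2 = 3)
a = 8 (a = 3 + 5 = 8)
v(A, D) = 2 (v(A, D) = 3 - 1*1 = 3 - 1 = 2)
k(r) = -45 (k(r) = 9*(-5) = -45)
1453*(-81) + k(v(h, a)) = 1453*(-81) - 45 = -117693 - 45 = -117738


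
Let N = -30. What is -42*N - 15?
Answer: 1245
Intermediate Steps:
-42*N - 15 = -42*(-30) - 15 = 1260 - 15 = 1245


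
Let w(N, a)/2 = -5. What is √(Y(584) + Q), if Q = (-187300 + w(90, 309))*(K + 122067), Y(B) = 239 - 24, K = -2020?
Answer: I*√22486003355 ≈ 1.4995e+5*I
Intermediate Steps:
w(N, a) = -10 (w(N, a) = 2*(-5) = -10)
Y(B) = 215
Q = -22486003570 (Q = (-187300 - 10)*(-2020 + 122067) = -187310*120047 = -22486003570)
√(Y(584) + Q) = √(215 - 22486003570) = √(-22486003355) = I*√22486003355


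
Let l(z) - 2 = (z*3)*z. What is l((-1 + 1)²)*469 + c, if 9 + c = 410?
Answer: 1339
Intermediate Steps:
c = 401 (c = -9 + 410 = 401)
l(z) = 2 + 3*z² (l(z) = 2 + (z*3)*z = 2 + (3*z)*z = 2 + 3*z²)
l((-1 + 1)²)*469 + c = (2 + 3*((-1 + 1)²)²)*469 + 401 = (2 + 3*(0²)²)*469 + 401 = (2 + 3*0²)*469 + 401 = (2 + 3*0)*469 + 401 = (2 + 0)*469 + 401 = 2*469 + 401 = 938 + 401 = 1339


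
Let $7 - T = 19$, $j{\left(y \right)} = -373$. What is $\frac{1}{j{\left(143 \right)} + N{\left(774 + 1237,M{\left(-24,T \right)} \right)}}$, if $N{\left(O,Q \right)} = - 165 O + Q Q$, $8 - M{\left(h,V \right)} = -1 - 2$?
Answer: $- \frac{1}{332067} \approx -3.0114 \cdot 10^{-6}$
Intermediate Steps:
$T = -12$ ($T = 7 - 19 = -12$)
$M{\left(h,V \right)} = 11$ ($M{\left(h,V \right)} = 8 - \left(-1 - 2\right) = 8 - -3 = 8 + 3 = 11$)
$N{\left(O,Q \right)} = Q^{2} - 165 O$ ($N{\left(O,Q \right)} = - 165 O + Q^{2} = Q^{2} - 165 O$)
$\frac{1}{j{\left(143 \right)} + N{\left(774 + 1237,M{\left(-24,T \right)} \right)}} = \frac{1}{-373 + \left(11^{2} - 165 \left(774 + 1237\right)\right)} = \frac{1}{-373 + \left(121 - 331815\right)} = \frac{1}{-373 - 331694} = \frac{1}{-332067} = - \frac{1}{332067}$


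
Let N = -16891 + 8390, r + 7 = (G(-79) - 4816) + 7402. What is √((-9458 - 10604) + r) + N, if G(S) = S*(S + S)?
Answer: -8501 + I*√5001 ≈ -8501.0 + 70.718*I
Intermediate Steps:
G(S) = 2*S² (G(S) = S*(2*S) = 2*S²)
r = 15061 (r = -7 + ((2*(-79)² - 4816) + 7402) = -7 + ((2*6241 - 4816) + 7402) = -7 + ((12482 - 4816) + 7402) = -7 + (7666 + 7402) = -7 + 15068 = 15061)
N = -8501
√((-9458 - 10604) + r) + N = √((-9458 - 10604) + 15061) - 8501 = √(-20062 + 15061) - 8501 = √(-5001) - 8501 = I*√5001 - 8501 = -8501 + I*√5001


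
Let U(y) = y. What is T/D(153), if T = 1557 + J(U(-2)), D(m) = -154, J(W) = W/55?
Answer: -85633/8470 ≈ -10.110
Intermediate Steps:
J(W) = W/55 (J(W) = W*(1/55) = W/55)
T = 85633/55 (T = 1557 + (1/55)*(-2) = 1557 - 2/55 = 85633/55 ≈ 1557.0)
T/D(153) = (85633/55)/(-154) = (85633/55)*(-1/154) = -85633/8470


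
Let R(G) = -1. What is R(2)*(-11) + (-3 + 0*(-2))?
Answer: 8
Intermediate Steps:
R(2)*(-11) + (-3 + 0*(-2)) = -1*(-11) + (-3 + 0*(-2)) = 11 + (-3 + 0) = 11 - 3 = 8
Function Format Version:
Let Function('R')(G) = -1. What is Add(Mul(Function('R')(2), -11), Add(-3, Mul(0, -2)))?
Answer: 8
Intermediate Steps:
Add(Mul(Function('R')(2), -11), Add(-3, Mul(0, -2))) = Add(Mul(-1, -11), Add(-3, Mul(0, -2))) = Add(11, Add(-3, 0)) = Add(11, -3) = 8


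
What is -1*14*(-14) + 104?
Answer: 300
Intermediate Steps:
-1*14*(-14) + 104 = -14*(-14) + 104 = 196 + 104 = 300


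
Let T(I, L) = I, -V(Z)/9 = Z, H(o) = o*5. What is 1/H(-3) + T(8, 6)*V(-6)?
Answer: 6479/15 ≈ 431.93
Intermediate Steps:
H(o) = 5*o
V(Z) = -9*Z
1/H(-3) + T(8, 6)*V(-6) = 1/(5*(-3)) + 8*(-9*(-6)) = 1/(-15) + 8*54 = -1/15 + 432 = 6479/15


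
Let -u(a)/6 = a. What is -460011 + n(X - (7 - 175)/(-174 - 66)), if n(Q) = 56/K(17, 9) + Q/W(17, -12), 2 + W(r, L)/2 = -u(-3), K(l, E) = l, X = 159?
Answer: -3128079311/6800 ≈ -4.6001e+5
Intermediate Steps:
u(a) = -6*a
W(r, L) = -40 (W(r, L) = -4 + 2*(-(-6)*(-3)) = -4 + 2*(-1*18) = -4 + 2*(-18) = -4 - 36 = -40)
n(Q) = 56/17 - Q/40 (n(Q) = 56/17 + Q/(-40) = 56*(1/17) + Q*(-1/40) = 56/17 - Q/40)
-460011 + n(X - (7 - 175)/(-174 - 66)) = -460011 + (56/17 - (159 - (7 - 175)/(-174 - 66))/40) = -460011 + (56/17 - (159 - (-168)/(-240))/40) = -460011 + (56/17 - (159 - (-168)*(-1)/240)/40) = -460011 + (56/17 - (159 - 1*7/10)/40) = -460011 + (56/17 - (159 - 7/10)/40) = -460011 + (56/17 - 1/40*1583/10) = -460011 + (56/17 - 1583/400) = -460011 - 4511/6800 = -3128079311/6800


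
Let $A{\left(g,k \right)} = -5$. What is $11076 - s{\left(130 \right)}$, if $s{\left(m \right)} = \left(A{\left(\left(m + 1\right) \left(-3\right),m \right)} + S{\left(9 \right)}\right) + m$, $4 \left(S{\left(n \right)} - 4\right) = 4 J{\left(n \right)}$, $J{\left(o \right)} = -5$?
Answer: $10952$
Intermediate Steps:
$S{\left(n \right)} = -1$ ($S{\left(n \right)} = 4 + \frac{4 \left(-5\right)}{4} = 4 + \frac{1}{4} \left(-20\right) = 4 - 5 = -1$)
$s{\left(m \right)} = -6 + m$ ($s{\left(m \right)} = \left(-5 - 1\right) + m = -6 + m$)
$11076 - s{\left(130 \right)} = 11076 - \left(-6 + 130\right) = 11076 - 124 = 10952$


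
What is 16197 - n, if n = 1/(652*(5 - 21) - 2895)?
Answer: 215857420/13327 ≈ 16197.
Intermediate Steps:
n = -1/13327 (n = 1/(652*(-16) - 2895) = 1/(-10432 - 2895) = 1/(-13327) = -1/13327 ≈ -7.5036e-5)
16197 - n = 16197 - 1*(-1/13327) = 16197 + 1/13327 = 215857420/13327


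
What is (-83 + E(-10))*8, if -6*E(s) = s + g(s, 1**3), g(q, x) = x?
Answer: -652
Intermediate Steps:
E(s) = -1/6 - s/6 (E(s) = -(s + 1**3)/6 = -(s + 1)/6 = -(1 + s)/6 = -1/6 - s/6)
(-83 + E(-10))*8 = (-83 + (-1/6 - 1/6*(-10)))*8 = (-83 + (-1/6 + 5/3))*8 = (-83 + 3/2)*8 = -163/2*8 = -652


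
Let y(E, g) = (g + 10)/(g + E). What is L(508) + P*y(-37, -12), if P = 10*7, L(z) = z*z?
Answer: 1806468/7 ≈ 2.5807e+5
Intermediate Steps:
y(E, g) = (10 + g)/(E + g)
L(z) = z²
P = 70
L(508) + P*y(-37, -12) = 508² + 70*((10 - 12)/(-37 - 12)) = 258064 + 70*(-2/(-49)) = 258064 + 70*(-1/49*(-2)) = 258064 + 70*(2/49) = 258064 + 20/7 = 1806468/7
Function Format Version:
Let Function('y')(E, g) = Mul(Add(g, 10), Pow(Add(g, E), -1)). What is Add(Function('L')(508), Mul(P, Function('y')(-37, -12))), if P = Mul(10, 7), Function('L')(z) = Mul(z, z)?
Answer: Rational(1806468, 7) ≈ 2.5807e+5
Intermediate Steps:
Function('y')(E, g) = Mul(Pow(Add(E, g), -1), Add(10, g)) (Function('y')(E, g) = Mul(Add(10, g), Pow(Add(E, g), -1)) = Mul(Pow(Add(E, g), -1), Add(10, g)))
Function('L')(z) = Pow(z, 2)
P = 70
Add(Function('L')(508), Mul(P, Function('y')(-37, -12))) = Add(Pow(508, 2), Mul(70, Mul(Pow(Add(-37, -12), -1), Add(10, -12)))) = Add(258064, Mul(70, Mul(Pow(-49, -1), -2))) = Add(258064, Mul(70, Mul(Rational(-1, 49), -2))) = Add(258064, Mul(70, Rational(2, 49))) = Add(258064, Rational(20, 7)) = Rational(1806468, 7)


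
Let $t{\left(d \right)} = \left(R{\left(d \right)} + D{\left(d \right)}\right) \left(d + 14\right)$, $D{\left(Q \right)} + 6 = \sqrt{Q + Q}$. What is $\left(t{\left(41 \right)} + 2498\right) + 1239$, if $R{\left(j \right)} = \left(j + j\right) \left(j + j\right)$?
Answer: $373227 + 55 \sqrt{82} \approx 3.7373 \cdot 10^{5}$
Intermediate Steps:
$R{\left(j \right)} = 4 j^{2}$ ($R{\left(j \right)} = 2 j 2 j = 4 j^{2}$)
$D{\left(Q \right)} = -6 + \sqrt{2} \sqrt{Q}$ ($D{\left(Q \right)} = -6 + \sqrt{Q + Q} = -6 + \sqrt{2 Q} = -6 + \sqrt{2} \sqrt{Q}$)
$t{\left(d \right)} = \left(14 + d\right) \left(-6 + 4 d^{2} + \sqrt{2} \sqrt{d}\right)$ ($t{\left(d \right)} = \left(4 d^{2} + \left(-6 + \sqrt{2} \sqrt{d}\right)\right) \left(d + 14\right) = \left(-6 + 4 d^{2} + \sqrt{2} \sqrt{d}\right) \left(14 + d\right) = \left(14 + d\right) \left(-6 + 4 d^{2} + \sqrt{2} \sqrt{d}\right)$)
$\left(t{\left(41 \right)} + 2498\right) + 1239 = \left(\left(-84 + 4 \cdot 41^{3} + 56 \cdot 41^{2} + 41 \left(-6 + \sqrt{2} \sqrt{41}\right) + 14 \sqrt{2} \sqrt{41}\right) + 2498\right) + 1239 = \left(\left(-84 + 4 \cdot 68921 + 56 \cdot 1681 + 41 \left(-6 + \sqrt{82}\right) + 14 \sqrt{82}\right) + 2498\right) + 1239 = \left(\left(-84 + 275684 + 94136 - \left(246 - 41 \sqrt{82}\right) + 14 \sqrt{82}\right) + 2498\right) + 1239 = \left(\left(369490 + 55 \sqrt{82}\right) + 2498\right) + 1239 = \left(371988 + 55 \sqrt{82}\right) + 1239 = 373227 + 55 \sqrt{82}$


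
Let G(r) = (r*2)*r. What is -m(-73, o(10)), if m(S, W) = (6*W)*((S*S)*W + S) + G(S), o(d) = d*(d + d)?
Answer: -1278883058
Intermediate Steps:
G(r) = 2*r² (G(r) = (2*r)*r = 2*r²)
o(d) = 2*d² (o(d) = d*(2*d) = 2*d²)
m(S, W) = 2*S² + 6*W*(S + W*S²) (m(S, W) = (6*W)*((S*S)*W + S) + 2*S² = (6*W)*(S²*W + S) + 2*S² = (6*W)*(W*S² + S) + 2*S² = (6*W)*(S + W*S²) + 2*S² = 6*W*(S + W*S²) + 2*S² = 2*S² + 6*W*(S + W*S²))
-m(-73, o(10)) = -2*(-73)*(-73 + 3*(2*10²) + 3*(-73)*(2*10²)²) = -2*(-73)*(-73 + 3*(2*100) + 3*(-73)*(2*100)²) = -2*(-73)*(-73 + 3*200 + 3*(-73)*200²) = -2*(-73)*(-73 + 600 + 3*(-73)*40000) = -2*(-73)*(-73 + 600 - 8760000) = -2*(-73)*(-8759473) = -1*1278883058 = -1278883058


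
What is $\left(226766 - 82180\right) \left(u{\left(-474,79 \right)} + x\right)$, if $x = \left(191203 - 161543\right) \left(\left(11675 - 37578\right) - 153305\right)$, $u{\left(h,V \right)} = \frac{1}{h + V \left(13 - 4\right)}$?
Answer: $- \frac{182139075891120374}{237} \approx -7.6852 \cdot 10^{14}$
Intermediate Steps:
$u{\left(h,V \right)} = \frac{1}{h + 9 V}$ ($u{\left(h,V \right)} = \frac{1}{h + V 9} = \frac{1}{h + 9 V}$)
$x = -5315309280$ ($x = 29660 \left(-25903 - 153305\right) = 29660 \left(-179208\right) = -5315309280$)
$\left(226766 - 82180\right) \left(u{\left(-474,79 \right)} + x\right) = \left(226766 - 82180\right) \left(\frac{1}{-474 + 9 \cdot 79} - 5315309280\right) = 144586 \left(\frac{1}{-474 + 711} - 5315309280\right) = 144586 \left(\frac{1}{237} - 5315309280\right) = 144586 \left(- \frac{1259728299359}{237}\right) = - \frac{182139075891120374}{237}$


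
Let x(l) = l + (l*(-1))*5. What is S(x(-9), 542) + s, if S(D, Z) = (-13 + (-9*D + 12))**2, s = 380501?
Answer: 486126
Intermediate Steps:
x(l) = -4*l (x(l) = l - l*5 = l - 5*l = -4*l)
S(D, Z) = (-1 - 9*D)**2 (S(D, Z) = (-13 + (12 - 9*D))**2 = (-1 - 9*D)**2)
S(x(-9), 542) + s = (1 + 9*(-4*(-9)))**2 + 380501 = (1 + 9*36)**2 + 380501 = (1 + 324)**2 + 380501 = 325**2 + 380501 = 105625 + 380501 = 486126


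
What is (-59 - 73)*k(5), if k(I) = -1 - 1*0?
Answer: 132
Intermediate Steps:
k(I) = -1 (k(I) = -1 + 0 = -1)
(-59 - 73)*k(5) = (-59 - 73)*(-1) = -132*(-1) = 132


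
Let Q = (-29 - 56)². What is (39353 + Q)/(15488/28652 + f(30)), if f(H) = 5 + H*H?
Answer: 111212738/2162129 ≈ 51.437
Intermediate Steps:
Q = 7225 (Q = (-85)² = 7225)
f(H) = 5 + H²
(39353 + Q)/(15488/28652 + f(30)) = (39353 + 7225)/(15488/28652 + (5 + 30²)) = 46578/(15488*(1/28652) + (5 + 900)) = 46578/(3872/7163 + 905) = 46578/(6486387/7163) = 46578*(7163/6486387) = 111212738/2162129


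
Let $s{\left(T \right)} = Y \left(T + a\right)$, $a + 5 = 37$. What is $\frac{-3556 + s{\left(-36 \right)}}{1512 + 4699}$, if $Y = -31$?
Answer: $- \frac{3432}{6211} \approx -0.55257$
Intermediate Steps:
$a = 32$ ($a = -5 + 37 = 32$)
$s{\left(T \right)} = -992 - 31 T$ ($s{\left(T \right)} = - 31 \left(T + 32\right) = - 31 \left(32 + T\right) = -992 - 31 T$)
$\frac{-3556 + s{\left(-36 \right)}}{1512 + 4699} = \frac{-3556 - -124}{1512 + 4699} = \frac{-3556 + \left(-992 + 1116\right)}{6211} = \left(-3556 + 124\right) \frac{1}{6211} = \left(-3432\right) \frac{1}{6211} = - \frac{3432}{6211}$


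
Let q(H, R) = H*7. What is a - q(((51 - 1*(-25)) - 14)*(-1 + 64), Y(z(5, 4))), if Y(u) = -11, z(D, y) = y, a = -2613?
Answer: -29955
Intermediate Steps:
q(H, R) = 7*H
a - q(((51 - 1*(-25)) - 14)*(-1 + 64), Y(z(5, 4))) = -2613 - 7*((51 - 1*(-25)) - 14)*(-1 + 64) = -2613 - 7*((51 + 25) - 14)*63 = -2613 - 7*(76 - 14)*63 = -2613 - 7*62*63 = -2613 - 7*3906 = -2613 - 1*27342 = -2613 - 27342 = -29955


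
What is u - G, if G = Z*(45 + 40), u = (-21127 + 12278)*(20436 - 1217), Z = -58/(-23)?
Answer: -3911590343/23 ≈ -1.7007e+8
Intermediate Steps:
Z = 58/23 (Z = -58*(-1/23) = 58/23 ≈ 2.5217)
u = -170068931 (u = -8849*19219 = -170068931)
G = 4930/23 (G = 58*(45 + 40)/23 = (58/23)*85 = 4930/23 ≈ 214.35)
u - G = -170068931 - 1*4930/23 = -170068931 - 4930/23 = -3911590343/23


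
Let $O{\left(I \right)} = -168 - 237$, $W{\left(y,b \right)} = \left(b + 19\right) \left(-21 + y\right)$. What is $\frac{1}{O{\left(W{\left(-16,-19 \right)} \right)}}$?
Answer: $- \frac{1}{405} \approx -0.0024691$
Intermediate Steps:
$W{\left(y,b \right)} = \left(-21 + y\right) \left(19 + b\right)$ ($W{\left(y,b \right)} = \left(19 + b\right) \left(-21 + y\right) = \left(-21 + y\right) \left(19 + b\right)$)
$O{\left(I \right)} = -405$
$\frac{1}{O{\left(W{\left(-16,-19 \right)} \right)}} = \frac{1}{-405} = - \frac{1}{405}$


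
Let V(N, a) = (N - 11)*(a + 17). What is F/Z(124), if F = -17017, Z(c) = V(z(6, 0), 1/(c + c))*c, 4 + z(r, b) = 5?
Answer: 17017/21085 ≈ 0.80707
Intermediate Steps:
z(r, b) = 1 (z(r, b) = -4 + 5 = 1)
V(N, a) = (-11 + N)*(17 + a)
Z(c) = c*(-170 - 5/c) (Z(c) = (-187 - 11/(c + c) + 17*1 + 1/(c + c))*c = (-187 - 11*1/(2*c) + 17 + 1/(2*c))*c = (-187 - 11/(2*c) + 17 + 1*(1/(2*c)))*c = (-187 - 11/(2*c) + 17 + 1/(2*c))*c = (-170 - 5/c)*c = c*(-170 - 5/c))
F/Z(124) = -17017/(-5 - 170*124) = -17017/(-5 - 21080) = -17017/(-21085) = -17017*(-1/21085) = 17017/21085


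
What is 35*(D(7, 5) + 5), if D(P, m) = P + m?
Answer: 595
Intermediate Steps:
35*(D(7, 5) + 5) = 35*((7 + 5) + 5) = 35*(12 + 5) = 35*17 = 595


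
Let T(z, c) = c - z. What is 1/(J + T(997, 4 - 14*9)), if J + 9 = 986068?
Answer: 1/984940 ≈ 1.0153e-6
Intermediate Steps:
J = 986059 (J = -9 + 986068 = 986059)
1/(J + T(997, 4 - 14*9)) = 1/(986059 + ((4 - 14*9) - 1*997)) = 1/(986059 + ((4 - 126) - 997)) = 1/(986059 + (-122 - 997)) = 1/(986059 - 1119) = 1/984940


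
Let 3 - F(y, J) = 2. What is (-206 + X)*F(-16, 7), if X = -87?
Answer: -293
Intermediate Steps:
F(y, J) = 1 (F(y, J) = 3 - 1*2 = 3 - 2 = 1)
(-206 + X)*F(-16, 7) = (-206 - 87)*1 = -293*1 = -293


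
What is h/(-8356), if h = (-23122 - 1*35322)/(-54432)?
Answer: -14611/113708448 ≈ -0.00012850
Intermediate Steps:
h = 14611/13608 (h = (-23122 - 35322)*(-1/54432) = -58444*(-1/54432) = 14611/13608 ≈ 1.0737)
h/(-8356) = (14611/13608)/(-8356) = (14611/13608)*(-1/8356) = -14611/113708448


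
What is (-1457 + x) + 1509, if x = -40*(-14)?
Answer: 612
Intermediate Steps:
x = 560
(-1457 + x) + 1509 = (-1457 + 560) + 1509 = -897 + 1509 = 612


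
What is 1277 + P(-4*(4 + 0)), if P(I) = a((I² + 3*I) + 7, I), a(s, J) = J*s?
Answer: -2163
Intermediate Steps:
P(I) = I*(7 + I² + 3*I) (P(I) = I*((I² + 3*I) + 7) = I*(7 + I² + 3*I))
1277 + P(-4*(4 + 0)) = 1277 + (-4*(4 + 0))*(7 + (-4*(4 + 0))² + 3*(-4*(4 + 0))) = 1277 + (-4*4)*(7 + (-4*4)² + 3*(-4*4)) = 1277 - 16*(7 + (-16)² + 3*(-16)) = 1277 - 16*(7 + 256 - 48) = 1277 - 16*215 = 1277 - 3440 = -2163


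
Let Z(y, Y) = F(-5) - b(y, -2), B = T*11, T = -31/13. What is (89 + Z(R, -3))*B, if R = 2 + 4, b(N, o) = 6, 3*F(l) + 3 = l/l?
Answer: -6479/3 ≈ -2159.7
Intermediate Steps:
F(l) = -⅔ (F(l) = -1 + (l/l)/3 = -1 + (⅓)*1 = -1 + ⅓ = -⅔)
T = -31/13 (T = -31*1/13 = -31/13 ≈ -2.3846)
R = 6
B = -341/13 (B = -31/13*11 = -341/13 ≈ -26.231)
Z(y, Y) = -20/3 (Z(y, Y) = -⅔ - 1*6 = -⅔ - 6 = -20/3)
(89 + Z(R, -3))*B = (89 - 20/3)*(-341/13) = (247/3)*(-341/13) = -6479/3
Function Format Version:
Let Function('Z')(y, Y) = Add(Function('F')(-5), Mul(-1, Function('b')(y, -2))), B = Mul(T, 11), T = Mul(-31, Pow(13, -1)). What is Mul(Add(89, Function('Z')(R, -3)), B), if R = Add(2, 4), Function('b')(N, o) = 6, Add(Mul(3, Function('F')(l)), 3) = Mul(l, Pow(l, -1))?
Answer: Rational(-6479, 3) ≈ -2159.7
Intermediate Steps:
Function('F')(l) = Rational(-2, 3) (Function('F')(l) = Add(-1, Mul(Rational(1, 3), Mul(l, Pow(l, -1)))) = Add(-1, Mul(Rational(1, 3), 1)) = Add(-1, Rational(1, 3)) = Rational(-2, 3))
T = Rational(-31, 13) (T = Mul(-31, Rational(1, 13)) = Rational(-31, 13) ≈ -2.3846)
R = 6
B = Rational(-341, 13) (B = Mul(Rational(-31, 13), 11) = Rational(-341, 13) ≈ -26.231)
Function('Z')(y, Y) = Rational(-20, 3) (Function('Z')(y, Y) = Add(Rational(-2, 3), Mul(-1, 6)) = Add(Rational(-2, 3), -6) = Rational(-20, 3))
Mul(Add(89, Function('Z')(R, -3)), B) = Mul(Add(89, Rational(-20, 3)), Rational(-341, 13)) = Mul(Rational(247, 3), Rational(-341, 13)) = Rational(-6479, 3)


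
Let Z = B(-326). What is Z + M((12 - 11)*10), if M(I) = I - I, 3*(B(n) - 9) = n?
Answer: -299/3 ≈ -99.667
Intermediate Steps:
B(n) = 9 + n/3
Z = -299/3 (Z = 9 + (⅓)*(-326) = 9 - 326/3 = -299/3 ≈ -99.667)
M(I) = 0
Z + M((12 - 11)*10) = -299/3 + 0 = -299/3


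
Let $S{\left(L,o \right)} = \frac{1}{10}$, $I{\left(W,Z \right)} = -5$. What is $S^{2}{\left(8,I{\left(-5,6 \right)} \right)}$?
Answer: $\frac{1}{100} \approx 0.01$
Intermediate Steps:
$S{\left(L,o \right)} = \frac{1}{10}$
$S^{2}{\left(8,I{\left(-5,6 \right)} \right)} = \left(\frac{1}{10}\right)^{2} = \frac{1}{100}$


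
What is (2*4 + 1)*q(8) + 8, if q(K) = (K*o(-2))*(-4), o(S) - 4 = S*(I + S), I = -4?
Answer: -4600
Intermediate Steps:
o(S) = 4 + S*(-4 + S)
q(K) = -64*K (q(K) = (K*(4 + (-2)**2 - 4*(-2)))*(-4) = (K*(4 + 4 + 8))*(-4) = (K*16)*(-4) = (16*K)*(-4) = -64*K)
(2*4 + 1)*q(8) + 8 = (2*4 + 1)*(-64*8) + 8 = (8 + 1)*(-512) + 8 = 9*(-512) + 8 = -4608 + 8 = -4600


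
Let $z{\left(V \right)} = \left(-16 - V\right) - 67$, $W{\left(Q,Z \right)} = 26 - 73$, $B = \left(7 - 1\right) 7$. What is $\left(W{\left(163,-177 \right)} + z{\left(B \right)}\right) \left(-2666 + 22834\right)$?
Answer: $-3468896$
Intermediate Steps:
$B = 42$ ($B = 6 \cdot 7 = 42$)
$W{\left(Q,Z \right)} = -47$ ($W{\left(Q,Z \right)} = 26 - 73 = -47$)
$z{\left(V \right)} = -83 - V$
$\left(W{\left(163,-177 \right)} + z{\left(B \right)}\right) \left(-2666 + 22834\right) = \left(-47 - 125\right) \left(-2666 + 22834\right) = \left(-47 - 125\right) 20168 = \left(-172\right) 20168 = -3468896$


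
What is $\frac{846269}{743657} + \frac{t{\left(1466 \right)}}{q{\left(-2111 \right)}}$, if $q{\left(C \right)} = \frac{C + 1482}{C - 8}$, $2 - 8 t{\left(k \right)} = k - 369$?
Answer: $- \frac{1721252629777}{3742082024} \approx -459.97$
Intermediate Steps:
$t{\left(k \right)} = \frac{371}{8} - \frac{k}{8}$ ($t{\left(k \right)} = \frac{1}{4} - \frac{k - 369}{8} = \frac{1}{4} - \frac{-369 + k}{8} = \frac{1}{4} - \left(- \frac{369}{8} + \frac{k}{8}\right) = \frac{371}{8} - \frac{k}{8}$)
$q{\left(C \right)} = \frac{1482 + C}{-8 + C}$
$\frac{846269}{743657} + \frac{t{\left(1466 \right)}}{q{\left(-2111 \right)}} = \frac{846269}{743657} + \frac{\frac{371}{8} - \frac{733}{4}}{\frac{1}{-8 - 2111} \left(1482 - 2111\right)} = 846269 \cdot \frac{1}{743657} + \frac{\frac{371}{8} - \frac{733}{4}}{\frac{1}{-2119} \left(-629\right)} = \frac{846269}{743657} - \frac{1095}{8 \left(\left(- \frac{1}{2119}\right) \left(-629\right)\right)} = \frac{846269}{743657} - \frac{1095}{8 \cdot \frac{629}{2119}} = \frac{846269}{743657} - \frac{2320305}{5032} = - \frac{1721252629777}{3742082024}$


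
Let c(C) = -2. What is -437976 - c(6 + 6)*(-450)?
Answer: -438876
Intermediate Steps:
-437976 - c(6 + 6)*(-450) = -437976 - (-2)*(-450) = -437976 - 1*900 = -437976 - 900 = -438876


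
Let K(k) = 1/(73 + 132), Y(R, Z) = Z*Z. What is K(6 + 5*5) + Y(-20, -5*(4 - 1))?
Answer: 46126/205 ≈ 225.00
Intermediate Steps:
Y(R, Z) = Z²
K(k) = 1/205
K(6 + 5*5) + Y(-20, -5*(4 - 1)) = 1/205 + (-5*(4 - 1))² = 1/205 + (-5*3)² = 1/205 + (-15)² = 1/205 + 225 = 46126/205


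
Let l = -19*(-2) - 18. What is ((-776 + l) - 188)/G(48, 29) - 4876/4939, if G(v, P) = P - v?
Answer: 4569772/93841 ≈ 48.697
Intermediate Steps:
l = 20 (l = 38 - 18 = 20)
((-776 + l) - 188)/G(48, 29) - 4876/4939 = ((-776 + 20) - 188)/(29 - 1*48) - 4876/4939 = (-756 - 188)/(29 - 48) - 4876*1/4939 = -944/(-19) - 4876/4939 = -944*(-1/19) - 4876/4939 = 944/19 - 4876/4939 = 4569772/93841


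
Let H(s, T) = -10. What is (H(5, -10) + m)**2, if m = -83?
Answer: 8649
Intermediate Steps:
(H(5, -10) + m)**2 = (-10 - 83)**2 = (-93)**2 = 8649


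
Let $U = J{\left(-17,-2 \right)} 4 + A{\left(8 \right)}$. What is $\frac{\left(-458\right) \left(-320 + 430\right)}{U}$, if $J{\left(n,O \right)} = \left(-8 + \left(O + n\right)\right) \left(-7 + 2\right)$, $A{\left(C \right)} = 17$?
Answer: $- \frac{50380}{557} \approx -90.449$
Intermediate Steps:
$J{\left(n,O \right)} = 40 - 5 O - 5 n$ ($J{\left(n,O \right)} = \left(-8 + O + n\right) \left(-5\right) = 40 - 5 O - 5 n$)
$U = 557$ ($U = \left(40 - -10 - -85\right) 4 + 17 = \left(40 + 10 + 85\right) 4 + 17 = 135 \cdot 4 + 17 = 540 + 17 = 557$)
$\frac{\left(-458\right) \left(-320 + 430\right)}{U} = \frac{\left(-458\right) \left(-320 + 430\right)}{557} = \left(-458\right) 110 \cdot \frac{1}{557} = \left(-50380\right) \frac{1}{557} = - \frac{50380}{557}$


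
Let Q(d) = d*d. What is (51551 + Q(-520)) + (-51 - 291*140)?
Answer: 281160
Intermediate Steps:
Q(d) = d²
(51551 + Q(-520)) + (-51 - 291*140) = (51551 + (-520)²) + (-51 - 291*140) = (51551 + 270400) + (-51 - 40740) = 321951 - 40791 = 281160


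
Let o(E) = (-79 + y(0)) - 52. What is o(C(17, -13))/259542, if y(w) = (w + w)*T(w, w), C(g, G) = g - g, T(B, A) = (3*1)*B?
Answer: -131/259542 ≈ -0.00050473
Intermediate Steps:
T(B, A) = 3*B
C(g, G) = 0
y(w) = 6*w² (y(w) = (w + w)*(3*w) = (2*w)*(3*w) = 6*w²)
o(E) = -131 (o(E) = (-79 + 6*0²) - 52 = (-79 + 6*0) - 52 = (-79 + 0) - 52 = -79 - 52 = -131)
o(C(17, -13))/259542 = -131/259542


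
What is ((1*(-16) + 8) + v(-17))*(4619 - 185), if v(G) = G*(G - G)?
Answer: -35472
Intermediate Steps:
v(G) = 0 (v(G) = G*0 = 0)
((1*(-16) + 8) + v(-17))*(4619 - 185) = ((1*(-16) + 8) + 0)*(4619 - 185) = ((-16 + 8) + 0)*4434 = (-8 + 0)*4434 = -8*4434 = -35472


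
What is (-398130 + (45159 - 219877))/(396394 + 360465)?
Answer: -572848/756859 ≈ -0.75688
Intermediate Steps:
(-398130 + (45159 - 219877))/(396394 + 360465) = (-398130 - 174718)/756859 = -572848*1/756859 = -572848/756859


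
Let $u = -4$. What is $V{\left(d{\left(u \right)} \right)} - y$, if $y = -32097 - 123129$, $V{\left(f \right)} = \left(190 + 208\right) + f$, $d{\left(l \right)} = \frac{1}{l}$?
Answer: $\frac{622495}{4} \approx 1.5562 \cdot 10^{5}$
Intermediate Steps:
$V{\left(f \right)} = 398 + f$
$y = -155226$ ($y = -32097 - 123129 = -155226$)
$V{\left(d{\left(u \right)} \right)} - y = \left(398 + \frac{1}{-4}\right) - -155226 = \left(398 - \frac{1}{4}\right) + 155226 = \frac{1591}{4} + 155226 = \frac{622495}{4}$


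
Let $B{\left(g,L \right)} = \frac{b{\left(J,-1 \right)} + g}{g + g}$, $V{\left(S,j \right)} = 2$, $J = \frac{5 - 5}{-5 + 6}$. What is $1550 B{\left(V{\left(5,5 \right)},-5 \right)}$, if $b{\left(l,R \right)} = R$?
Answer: $\frac{775}{2} \approx 387.5$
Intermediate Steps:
$J = 0$ ($J = \frac{0}{1} = 0 \cdot 1 = 0$)
$B{\left(g,L \right)} = \frac{-1 + g}{2 g}$ ($B{\left(g,L \right)} = \frac{-1 + g}{g + g} = \frac{-1 + g}{2 g}$)
$1550 B{\left(V{\left(5,5 \right)},-5 \right)} = 1550 \frac{-1 + 2}{2 \cdot 2} = 1550 \cdot \frac{1}{2} \cdot \frac{1}{2} \cdot 1 = 1550 \cdot \frac{1}{4} = \frac{775}{2}$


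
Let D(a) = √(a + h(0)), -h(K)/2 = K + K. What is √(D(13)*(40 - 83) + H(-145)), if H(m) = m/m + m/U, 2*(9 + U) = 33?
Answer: √(-165 - 387*√13)/3 ≈ 13.167*I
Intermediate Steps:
U = 15/2 (U = -9 + (½)*33 = -9 + 33/2 = 15/2 ≈ 7.5000)
h(K) = -4*K (h(K) = -2*(K + K) = -4*K)
H(m) = 1 + 2*m/15 (H(m) = m/m + m/(15/2) = 1 + m*(2/15) = 1 + 2*m/15)
D(a) = √a (D(a) = √(a - 4*0) = √(a + 0) = √a)
√(D(13)*(40 - 83) + H(-145)) = √(√13*(40 - 83) + (1 + (2/15)*(-145))) = √(√13*(-43) + (1 - 58/3)) = √(-43*√13 - 55/3) = √(-55/3 - 43*√13)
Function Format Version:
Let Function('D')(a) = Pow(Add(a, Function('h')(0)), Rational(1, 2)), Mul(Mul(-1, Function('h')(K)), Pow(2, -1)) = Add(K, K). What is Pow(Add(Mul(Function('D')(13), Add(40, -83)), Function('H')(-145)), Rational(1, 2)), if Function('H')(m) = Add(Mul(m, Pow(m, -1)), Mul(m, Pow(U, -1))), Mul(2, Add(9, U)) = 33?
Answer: Mul(Rational(1, 3), Pow(Add(-165, Mul(-387, Pow(13, Rational(1, 2)))), Rational(1, 2))) ≈ Mul(13.167, I)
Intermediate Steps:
U = Rational(15, 2) (U = Add(-9, Mul(Rational(1, 2), 33)) = Add(-9, Rational(33, 2)) = Rational(15, 2) ≈ 7.5000)
Function('h')(K) = Mul(-4, K) (Function('h')(K) = Mul(-2, Add(K, K)) = Mul(-2, Mul(2, K)) = Mul(-4, K))
Function('H')(m) = Add(1, Mul(Rational(2, 15), m)) (Function('H')(m) = Add(Mul(m, Pow(m, -1)), Mul(m, Pow(Rational(15, 2), -1))) = Add(1, Mul(m, Rational(2, 15))) = Add(1, Mul(Rational(2, 15), m)))
Function('D')(a) = Pow(a, Rational(1, 2)) (Function('D')(a) = Pow(Add(a, Mul(-4, 0)), Rational(1, 2)) = Pow(Add(a, 0), Rational(1, 2)) = Pow(a, Rational(1, 2)))
Pow(Add(Mul(Function('D')(13), Add(40, -83)), Function('H')(-145)), Rational(1, 2)) = Pow(Add(Mul(Pow(13, Rational(1, 2)), Add(40, -83)), Add(1, Mul(Rational(2, 15), -145))), Rational(1, 2)) = Pow(Add(Mul(Pow(13, Rational(1, 2)), -43), Add(1, Rational(-58, 3))), Rational(1, 2)) = Pow(Add(Mul(-43, Pow(13, Rational(1, 2))), Rational(-55, 3)), Rational(1, 2)) = Pow(Add(Rational(-55, 3), Mul(-43, Pow(13, Rational(1, 2)))), Rational(1, 2))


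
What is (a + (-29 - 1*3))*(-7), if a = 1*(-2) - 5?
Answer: 273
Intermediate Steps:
a = -7 (a = -2 - 5 = -7)
(a + (-29 - 1*3))*(-7) = (-7 + (-29 - 1*3))*(-7) = (-7 + (-29 - 3))*(-7) = (-7 - 32)*(-7) = -39*(-7) = 273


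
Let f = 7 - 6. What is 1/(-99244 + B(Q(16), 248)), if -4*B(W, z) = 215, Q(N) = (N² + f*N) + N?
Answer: -4/397191 ≈ -1.0071e-5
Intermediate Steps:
f = 1
Q(N) = N² + 2*N (Q(N) = (N² + 1*N) + N = (N² + N) + N = (N + N²) + N = N² + 2*N)
B(W, z) = -215/4 (B(W, z) = -¼*215 = -215/4)
1/(-99244 + B(Q(16), 248)) = 1/(-99244 - 215/4) = 1/(-397191/4) = -4/397191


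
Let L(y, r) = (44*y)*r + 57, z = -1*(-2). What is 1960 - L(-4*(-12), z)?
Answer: -2321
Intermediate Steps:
z = 2
L(y, r) = 57 + 44*r*y (L(y, r) = 44*r*y + 57 = 57 + 44*r*y)
1960 - L(-4*(-12), z) = 1960 - (57 + 44*2*(-4*(-12))) = 1960 - (57 + 44*2*48) = 1960 - (57 + 4224) = 1960 - 1*4281 = 1960 - 4281 = -2321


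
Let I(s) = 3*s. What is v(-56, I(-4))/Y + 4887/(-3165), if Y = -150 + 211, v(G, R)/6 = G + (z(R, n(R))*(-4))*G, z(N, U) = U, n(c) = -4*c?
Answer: 67606311/64355 ≈ 1050.5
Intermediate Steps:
v(G, R) = 6*G + 96*G*R (v(G, R) = 6*(G + (-4*R*(-4))*G) = 6*(G + (16*R)*G) = 6*(G + 16*G*R) = 6*G + 96*G*R)
Y = 61
v(-56, I(-4))/Y + 4887/(-3165) = (6*(-56)*(1 + 16*(3*(-4))))/61 + 4887/(-3165) = (6*(-56)*(1 + 16*(-12)))*(1/61) + 4887*(-1/3165) = (6*(-56)*(1 - 192))*(1/61) - 1629/1055 = (6*(-56)*(-191))*(1/61) - 1629/1055 = 64176*(1/61) - 1629/1055 = 64176/61 - 1629/1055 = 67606311/64355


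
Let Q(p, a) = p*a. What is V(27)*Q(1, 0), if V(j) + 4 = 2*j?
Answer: 0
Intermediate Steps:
V(j) = -4 + 2*j
Q(p, a) = a*p
V(27)*Q(1, 0) = (-4 + 2*27)*(0*1) = (-4 + 54)*0 = 50*0 = 0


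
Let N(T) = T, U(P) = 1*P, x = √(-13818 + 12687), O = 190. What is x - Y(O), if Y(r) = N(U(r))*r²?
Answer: -6859000 + I*√1131 ≈ -6.859e+6 + 33.63*I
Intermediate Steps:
x = I*√1131 (x = √(-1131) = I*√1131 ≈ 33.63*I)
U(P) = P
Y(r) = r³ (Y(r) = r*r² = r³)
x - Y(O) = I*√1131 - 1*190³ = I*√1131 - 1*6859000 = I*√1131 - 6859000 = -6859000 + I*√1131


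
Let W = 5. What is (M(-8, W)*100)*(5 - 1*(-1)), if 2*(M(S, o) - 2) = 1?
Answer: 1500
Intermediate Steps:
M(S, o) = 5/2 (M(S, o) = 2 + (1/2)*1 = 2 + 1/2 = 5/2)
(M(-8, W)*100)*(5 - 1*(-1)) = ((5/2)*100)*(5 - 1*(-1)) = 250*(5 + 1) = 250*6 = 1500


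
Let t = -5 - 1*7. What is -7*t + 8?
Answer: 92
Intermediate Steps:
t = -12 (t = -5 - 7 = -12)
-7*t + 8 = -7*(-12) + 8 = 84 + 8 = 92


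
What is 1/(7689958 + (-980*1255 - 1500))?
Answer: 1/6458558 ≈ 1.5483e-7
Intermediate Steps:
1/(7689958 + (-980*1255 - 1500)) = 1/(7689958 + (-1229900 - 1500)) = 1/(7689958 - 1231400) = 1/6458558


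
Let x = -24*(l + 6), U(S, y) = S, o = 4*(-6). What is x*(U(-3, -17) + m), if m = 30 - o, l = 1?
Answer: -8568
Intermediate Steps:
o = -24
m = 54 (m = 30 - 1*(-24) = 30 + 24 = 54)
x = -168 (x = -24*(1 + 6) = -24*7 = -168)
x*(U(-3, -17) + m) = -168*(-3 + 54) = -168*51 = -8568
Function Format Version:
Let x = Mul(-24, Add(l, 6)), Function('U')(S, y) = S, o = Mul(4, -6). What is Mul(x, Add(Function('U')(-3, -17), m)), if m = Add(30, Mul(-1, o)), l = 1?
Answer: -8568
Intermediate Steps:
o = -24
m = 54 (m = Add(30, Mul(-1, -24)) = Add(30, 24) = 54)
x = -168 (x = Mul(-24, Add(1, 6)) = Mul(-24, 7) = -168)
Mul(x, Add(Function('U')(-3, -17), m)) = Mul(-168, Add(-3, 54)) = Mul(-168, 51) = -8568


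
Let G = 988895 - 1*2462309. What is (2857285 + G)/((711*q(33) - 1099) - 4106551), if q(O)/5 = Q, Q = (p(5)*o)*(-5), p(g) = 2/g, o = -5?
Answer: -1383871/4072100 ≈ -0.33984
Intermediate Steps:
G = -1473414 (G = 988895 - 2462309 = -1473414)
Q = 10 (Q = ((2/5)*(-5))*(-5) = -2*(-5) = 10)
q(O) = 50 (q(O) = 5*10 = 50)
(2857285 + G)/((711*q(33) - 1099) - 4106551) = (2857285 - 1473414)/((711*50 - 1099) - 4106551) = 1383871/((35550 - 1099) - 4106551) = 1383871/(34451 - 4106551) = 1383871/(-4072100) = 1383871*(-1/4072100) = -1383871/4072100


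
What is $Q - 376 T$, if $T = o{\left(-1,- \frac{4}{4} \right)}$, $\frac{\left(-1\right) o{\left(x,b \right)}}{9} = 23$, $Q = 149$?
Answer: $77981$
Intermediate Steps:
$o{\left(x,b \right)} = -207$ ($o{\left(x,b \right)} = \left(-9\right) 23 = -207$)
$T = -207$
$Q - 376 T = 149 - -77832 = 149 + 77832 = 77981$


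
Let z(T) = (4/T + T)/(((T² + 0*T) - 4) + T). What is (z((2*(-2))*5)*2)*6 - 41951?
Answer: -19717273/470 ≈ -41952.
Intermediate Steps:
z(T) = (T + 4/T)/(-4 + T + T²) (z(T) = (T + 4/T)/(((T² + 0) - 4) + T) = (T + 4/T)/((T² - 4) + T) = (T + 4/T)/((-4 + T²) + T) = (T + 4/T)/(-4 + T + T²))
(z((2*(-2))*5)*2)*6 - 41951 = (((4 + ((2*(-2))*5)²)/((((2*(-2))*5))*(-4 + (2*(-2))*5 + ((2*(-2))*5)²)))*2)*6 - 41951 = (((4 + (-4*5)²)/(((-4*5))*(-4 - 4*5 + (-4*5)²)))*2)*6 - 41951 = (((4 + (-20)²)/((-20)*(-4 - 20 + (-20)²)))*2)*6 - 41951 = (-(4 + 400)/(20*(-4 - 20 + 400))*2)*6 - 41951 = (-1/20*404/376*2)*6 - 41951 = (-1/20*1/376*404*2)*6 - 41951 = -101/1880*2*6 - 41951 = -101/940*6 - 41951 = -303/470 - 41951 = -19717273/470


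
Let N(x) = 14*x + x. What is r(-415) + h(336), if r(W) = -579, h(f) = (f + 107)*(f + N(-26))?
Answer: -24501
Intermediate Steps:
N(x) = 15*x
h(f) = (-390 + f)*(107 + f) (h(f) = (f + 107)*(f + 15*(-26)) = (107 + f)*(f - 390) = (107 + f)*(-390 + f) = (-390 + f)*(107 + f))
r(-415) + h(336) = -579 + (-41730 + 336**2 - 283*336) = -579 + (-41730 + 112896 - 95088) = -579 - 23922 = -24501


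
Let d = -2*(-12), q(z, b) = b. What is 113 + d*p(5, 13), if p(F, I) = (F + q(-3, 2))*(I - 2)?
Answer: 1961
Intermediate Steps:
d = 24
p(F, I) = (-2 + I)*(2 + F) (p(F, I) = (F + 2)*(I - 2) = (2 + F)*(-2 + I) = (-2 + I)*(2 + F))
113 + d*p(5, 13) = 113 + 24*(-4 - 2*5 + 2*13 + 5*13) = 113 + 24*(-4 - 10 + 26 + 65) = 113 + 24*77 = 113 + 1848 = 1961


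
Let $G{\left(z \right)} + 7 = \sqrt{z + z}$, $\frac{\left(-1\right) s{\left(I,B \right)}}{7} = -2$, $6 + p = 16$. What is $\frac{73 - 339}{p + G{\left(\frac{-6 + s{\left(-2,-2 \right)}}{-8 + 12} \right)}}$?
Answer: $- \frac{266}{5} \approx -53.2$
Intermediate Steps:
$p = 10$ ($p = -6 + 16 = 10$)
$s{\left(I,B \right)} = 14$ ($s{\left(I,B \right)} = \left(-7\right) \left(-2\right) = 14$)
$G{\left(z \right)} = -7 + \sqrt{2} \sqrt{z}$ ($G{\left(z \right)} = -7 + \sqrt{z + z} = -7 + \sqrt{2 z} = -7 + \sqrt{2} \sqrt{z}$)
$\frac{73 - 339}{p + G{\left(\frac{-6 + s{\left(-2,-2 \right)}}{-8 + 12} \right)}} = \frac{73 - 339}{10 - \left(7 - \sqrt{2} \sqrt{\frac{-6 + 14}{-8 + 12}}\right)} = - \frac{266}{10 - \left(7 - \sqrt{2} \sqrt{\frac{8}{4}}\right)} = - \frac{266}{10 - \left(7 - \sqrt{2} \sqrt{8 \cdot \frac{1}{4}}\right)} = - \frac{266}{10 - \left(7 - \sqrt{2} \sqrt{2}\right)} = - \frac{266}{10 + \left(-7 + 2\right)} = - \frac{266}{10 - 5} = - \frac{266}{5}$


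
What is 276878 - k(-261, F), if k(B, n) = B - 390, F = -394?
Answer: 277529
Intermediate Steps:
k(B, n) = -390 + B
276878 - k(-261, F) = 276878 - (-390 - 261) = 276878 - 1*(-651) = 276878 + 651 = 277529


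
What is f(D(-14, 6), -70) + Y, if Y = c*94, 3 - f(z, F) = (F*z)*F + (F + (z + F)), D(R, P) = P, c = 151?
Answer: -15069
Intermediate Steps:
f(z, F) = 3 - z - 2*F - z*F² (f(z, F) = 3 - ((F*z)*F + (F + (z + F))) = 3 - (z*F² + (F + (F + z))) = 3 - (z*F² + (z + 2*F)) = 3 - (z + 2*F + z*F²) = 3 + (-z - 2*F - z*F²) = 3 - z - 2*F - z*F²)
Y = 14194 (Y = 151*94 = 14194)
f(D(-14, 6), -70) + Y = (3 - 1*6 - 2*(-70) - 1*6*(-70)²) + 14194 = (3 - 6 + 140 - 1*6*4900) + 14194 = (3 - 6 + 140 - 29400) + 14194 = -29263 + 14194 = -15069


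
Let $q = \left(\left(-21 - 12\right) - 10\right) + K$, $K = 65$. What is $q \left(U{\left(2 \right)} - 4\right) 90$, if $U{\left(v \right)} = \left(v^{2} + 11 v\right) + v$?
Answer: $47520$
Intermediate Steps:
$U{\left(v \right)} = v^{2} + 12 v$
$q = 22$ ($q = \left(\left(-21 - 12\right) - 10\right) + 65 = \left(-33 - 10\right) + 65 = -43 + 65 = 22$)
$q \left(U{\left(2 \right)} - 4\right) 90 = 22 \left(2 \left(12 + 2\right) - 4\right) 90 = 22 \left(2 \cdot 14 - 4\right) 90 = 22 \left(28 - 4\right) 90 = 22 \cdot 24 \cdot 90 = 528 \cdot 90 = 47520$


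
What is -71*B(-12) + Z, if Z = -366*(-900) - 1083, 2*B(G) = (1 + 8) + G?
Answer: 656847/2 ≈ 3.2842e+5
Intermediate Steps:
B(G) = 9/2 + G/2 (B(G) = ((1 + 8) + G)/2 = (9 + G)/2 = 9/2 + G/2)
Z = 328317 (Z = 329400 - 1083 = 328317)
-71*B(-12) + Z = -71*(9/2 + (½)*(-12)) + 328317 = -71*(9/2 - 6) + 328317 = -71*(-3/2) + 328317 = 213/2 + 328317 = 656847/2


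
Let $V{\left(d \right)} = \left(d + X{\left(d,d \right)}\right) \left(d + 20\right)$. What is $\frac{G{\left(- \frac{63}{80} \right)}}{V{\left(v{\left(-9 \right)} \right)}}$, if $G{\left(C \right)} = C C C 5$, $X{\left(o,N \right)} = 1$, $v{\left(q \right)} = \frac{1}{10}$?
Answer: $- \frac{83349}{754688} \approx -0.11044$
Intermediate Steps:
$v{\left(q \right)} = \frac{1}{10}$
$V{\left(d \right)} = \left(1 + d\right) \left(20 + d\right)$ ($V{\left(d \right)} = \left(d + 1\right) \left(d + 20\right) = \left(1 + d\right) \left(20 + d\right)$)
$G{\left(C \right)} = 5 C^{3}$ ($G{\left(C \right)} = C^{2} \cdot 5 C = 5 C^{3}$)
$\frac{G{\left(- \frac{63}{80} \right)}}{V{\left(v{\left(-9 \right)} \right)}} = \frac{5 \left(- \frac{63}{80}\right)^{3}}{20 + \left(\frac{1}{10}\right)^{2} + 21 \cdot \frac{1}{10}} = \frac{5 \left(\left(-63\right) \frac{1}{80}\right)^{3}}{20 + \frac{1}{100} + \frac{21}{10}} = \frac{5 \left(- \frac{63}{80}\right)^{3}}{\frac{2211}{100}} = 5 \left(- \frac{250047}{512000}\right) \frac{100}{2211} = \left(- \frac{250047}{102400}\right) \frac{100}{2211} = - \frac{83349}{754688}$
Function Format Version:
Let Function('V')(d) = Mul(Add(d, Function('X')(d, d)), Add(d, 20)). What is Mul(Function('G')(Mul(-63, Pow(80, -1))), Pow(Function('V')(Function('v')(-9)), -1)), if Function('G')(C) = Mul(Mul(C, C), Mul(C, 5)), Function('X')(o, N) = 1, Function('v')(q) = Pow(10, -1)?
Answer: Rational(-83349, 754688) ≈ -0.11044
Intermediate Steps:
Function('v')(q) = Rational(1, 10)
Function('V')(d) = Mul(Add(1, d), Add(20, d)) (Function('V')(d) = Mul(Add(d, 1), Add(d, 20)) = Mul(Add(1, d), Add(20, d)))
Function('G')(C) = Mul(5, Pow(C, 3)) (Function('G')(C) = Mul(Pow(C, 2), Mul(5, C)) = Mul(5, Pow(C, 3)))
Mul(Function('G')(Mul(-63, Pow(80, -1))), Pow(Function('V')(Function('v')(-9)), -1)) = Mul(Mul(5, Pow(Mul(-63, Pow(80, -1)), 3)), Pow(Add(20, Pow(Rational(1, 10), 2), Mul(21, Rational(1, 10))), -1)) = Mul(Mul(5, Pow(Mul(-63, Rational(1, 80)), 3)), Pow(Add(20, Rational(1, 100), Rational(21, 10)), -1)) = Mul(Mul(5, Pow(Rational(-63, 80), 3)), Pow(Rational(2211, 100), -1)) = Mul(Mul(5, Rational(-250047, 512000)), Rational(100, 2211)) = Mul(Rational(-250047, 102400), Rational(100, 2211)) = Rational(-83349, 754688)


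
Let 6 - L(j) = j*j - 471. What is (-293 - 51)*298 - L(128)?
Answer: -86605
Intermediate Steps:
L(j) = 477 - j² (L(j) = 6 - (j*j - 471) = 6 - (j² - 471) = 6 - (-471 + j²) = 6 + (471 - j²) = 477 - j²)
(-293 - 51)*298 - L(128) = (-293 - 51)*298 - (477 - 1*128²) = -344*298 - (477 - 1*16384) = -102512 - (477 - 16384) = -102512 - 1*(-15907) = -102512 + 15907 = -86605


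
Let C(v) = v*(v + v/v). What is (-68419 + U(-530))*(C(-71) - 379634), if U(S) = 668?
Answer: 25383860664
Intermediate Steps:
C(v) = v*(1 + v) (C(v) = v*(v + 1) = v*(1 + v))
(-68419 + U(-530))*(C(-71) - 379634) = (-68419 + 668)*(-71*(1 - 71) - 379634) = -67751*(-71*(-70) - 379634) = -67751*(4970 - 379634) = -67751*(-374664) = 25383860664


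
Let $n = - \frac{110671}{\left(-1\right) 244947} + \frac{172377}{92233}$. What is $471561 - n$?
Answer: $\frac{10653546414194849}{22592196651} \approx 4.7156 \cdot 10^{5}$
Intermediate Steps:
$n = \frac{52430747362}{22592196651}$ ($n = - \frac{110671}{-244947} + 172377 \cdot \frac{1}{92233} = \left(-110671\right) \left(- \frac{1}{244947}\right) + \frac{172377}{92233} = \frac{110671}{244947} + \frac{172377}{92233} = \frac{52430747362}{22592196651} \approx 2.3207$)
$471561 - n = 471561 - \frac{52430747362}{22592196651} = \frac{10653546414194849}{22592196651}$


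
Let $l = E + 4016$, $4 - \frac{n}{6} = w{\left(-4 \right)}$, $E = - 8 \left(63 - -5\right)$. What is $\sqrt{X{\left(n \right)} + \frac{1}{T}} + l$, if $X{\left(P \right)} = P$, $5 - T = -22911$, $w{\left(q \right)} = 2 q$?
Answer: $3472 + \frac{\sqrt{9452580737}}{11458} \approx 3480.5$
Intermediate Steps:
$T = 22916$ ($T = 5 - -22911 = 5 + 22911 = 22916$)
$E = -544$ ($E = - 8 \left(63 + 5\right) = \left(-8\right) 68 = -544$)
$n = 72$ ($n = 24 - 6 \cdot 2 \left(-4\right) = 24 - -48 = 24 + 48 = 72$)
$l = 3472$ ($l = -544 + 4016 = 3472$)
$\sqrt{X{\left(n \right)} + \frac{1}{T}} + l = \sqrt{72 + \frac{1}{22916}} + 3472 = \sqrt{\frac{1649953}{22916}} + 3472 = \frac{\sqrt{9452580737}}{11458} + 3472 = 3472 + \frac{\sqrt{9452580737}}{11458}$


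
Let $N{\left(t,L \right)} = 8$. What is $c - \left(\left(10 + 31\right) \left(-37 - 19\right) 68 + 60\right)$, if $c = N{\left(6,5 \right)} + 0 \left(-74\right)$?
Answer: $156076$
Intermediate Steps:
$c = 8$ ($c = 8 + 0 \left(-74\right) = 8 + 0 = 8$)
$c - \left(\left(10 + 31\right) \left(-37 - 19\right) 68 + 60\right) = 8 - \left(\left(10 + 31\right) \left(-37 - 19\right) 68 + 60\right) = 8 - \left(41 \left(-56\right) 68 + 60\right) = 8 - \left(\left(-2296\right) 68 + 60\right) = 8 - \left(-156128 + 60\right) = 8 - -156068 = 8 + 156068 = 156076$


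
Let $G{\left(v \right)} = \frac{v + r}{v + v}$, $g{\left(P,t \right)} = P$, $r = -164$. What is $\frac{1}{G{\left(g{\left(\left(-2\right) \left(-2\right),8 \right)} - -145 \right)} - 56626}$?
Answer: $- \frac{298}{16874563} \approx -1.766 \cdot 10^{-5}$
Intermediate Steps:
$G{\left(v \right)} = \frac{-164 + v}{2 v}$ ($G{\left(v \right)} = \frac{v - 164}{v + v} = \frac{-164 + v}{2 v}$)
$\frac{1}{G{\left(g{\left(\left(-2\right) \left(-2\right),8 \right)} - -145 \right)} - 56626} = \frac{1}{\frac{-164 - -149}{2 \left(\left(-2\right) \left(-2\right) - -145\right)} - 56626} = \frac{1}{\frac{-164 + \left(4 + 145\right)}{2 \left(4 + 145\right)} - 56626} = \frac{1}{\frac{-164 + 149}{2 \cdot 149} - 56626} = \frac{1}{\frac{1}{2} \cdot \frac{1}{149} \left(-15\right) - 56626} = \frac{1}{- \frac{15}{298} - 56626} = \frac{1}{- \frac{16874563}{298}} = - \frac{298}{16874563}$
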